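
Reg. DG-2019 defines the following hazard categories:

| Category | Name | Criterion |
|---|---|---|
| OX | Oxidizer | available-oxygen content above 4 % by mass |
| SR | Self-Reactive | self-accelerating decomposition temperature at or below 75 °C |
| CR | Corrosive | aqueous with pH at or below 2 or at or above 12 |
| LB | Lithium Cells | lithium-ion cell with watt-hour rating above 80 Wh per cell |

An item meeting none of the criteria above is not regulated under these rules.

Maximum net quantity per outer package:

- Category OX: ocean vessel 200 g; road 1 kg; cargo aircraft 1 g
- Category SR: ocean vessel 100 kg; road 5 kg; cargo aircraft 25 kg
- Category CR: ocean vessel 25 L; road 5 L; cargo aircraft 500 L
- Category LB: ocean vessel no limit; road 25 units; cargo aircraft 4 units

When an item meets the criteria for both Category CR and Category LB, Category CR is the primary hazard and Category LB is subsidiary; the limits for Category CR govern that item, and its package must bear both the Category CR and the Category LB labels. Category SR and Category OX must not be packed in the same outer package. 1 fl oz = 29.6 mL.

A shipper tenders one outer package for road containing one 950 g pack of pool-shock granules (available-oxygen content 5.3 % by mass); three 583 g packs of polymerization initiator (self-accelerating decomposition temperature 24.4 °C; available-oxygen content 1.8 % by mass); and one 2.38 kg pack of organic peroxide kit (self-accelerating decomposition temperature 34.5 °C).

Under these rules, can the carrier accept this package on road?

Available-oxygen content 5.3 % by mass meets the Category OX criterion (Oxidizer), so the pool-shock granules are Category OX.
Self-accelerating decomposition temperature 24.4 °C meets the Category SR criterion (Self-Reactive), so the polymerization initiator is Category SR.
Organic peroxide kit: self-accelerating decomposition temperature 34.5 °C ≤ 75 °C → Category SR (Self-Reactive).
Total Category SR: (three 583 g packs = 1.749 kg) + 2.38 kg = 4.129 kg.
4.129 kg is within the road limit of 5 kg for Category SR.
Category OX quantity: 950 g.
That is within the Category OX road limit of 1 kg.
Category SR and Category OX may not share an outer package.

No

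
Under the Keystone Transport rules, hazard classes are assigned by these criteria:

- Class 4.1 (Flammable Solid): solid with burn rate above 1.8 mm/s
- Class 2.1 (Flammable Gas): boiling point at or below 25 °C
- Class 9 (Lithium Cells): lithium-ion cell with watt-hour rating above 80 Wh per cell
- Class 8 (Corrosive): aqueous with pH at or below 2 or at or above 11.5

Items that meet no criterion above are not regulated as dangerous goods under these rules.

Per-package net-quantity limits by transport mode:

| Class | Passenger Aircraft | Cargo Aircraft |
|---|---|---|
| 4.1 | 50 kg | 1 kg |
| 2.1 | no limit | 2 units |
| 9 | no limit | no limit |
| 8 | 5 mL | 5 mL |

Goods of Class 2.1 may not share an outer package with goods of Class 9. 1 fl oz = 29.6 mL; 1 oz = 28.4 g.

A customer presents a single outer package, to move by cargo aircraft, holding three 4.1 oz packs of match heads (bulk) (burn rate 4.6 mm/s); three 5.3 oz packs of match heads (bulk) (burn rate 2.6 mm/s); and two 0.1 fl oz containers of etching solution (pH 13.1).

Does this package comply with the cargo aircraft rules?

With burn rate 4.6 mm/s (> 1.8 mm/s), the match heads (bulk) fall in Class 4.1.
With burn rate 2.6 mm/s (> 1.8 mm/s), the match heads (bulk) fall in Class 4.1.
With pH 13.1 (≥ 11.5), the etching solution falls in Class 8.
Total Class 4.1: (three 4.1 oz packs = 349.32 g) + (three 5.3 oz packs = 451.56 g) = 800.88 g.
800.88 g is within the cargo aircraft limit of 1 kg for Class 4.1.
Class 8 quantity: two 0.1 fl oz containers = 5.92 mL.
That exceeds the Class 8 cargo aircraft limit of 5 mL.
The segregation rule (Class 2.1 with Class 9) does not apply to Class 4.1 with Class 8.

No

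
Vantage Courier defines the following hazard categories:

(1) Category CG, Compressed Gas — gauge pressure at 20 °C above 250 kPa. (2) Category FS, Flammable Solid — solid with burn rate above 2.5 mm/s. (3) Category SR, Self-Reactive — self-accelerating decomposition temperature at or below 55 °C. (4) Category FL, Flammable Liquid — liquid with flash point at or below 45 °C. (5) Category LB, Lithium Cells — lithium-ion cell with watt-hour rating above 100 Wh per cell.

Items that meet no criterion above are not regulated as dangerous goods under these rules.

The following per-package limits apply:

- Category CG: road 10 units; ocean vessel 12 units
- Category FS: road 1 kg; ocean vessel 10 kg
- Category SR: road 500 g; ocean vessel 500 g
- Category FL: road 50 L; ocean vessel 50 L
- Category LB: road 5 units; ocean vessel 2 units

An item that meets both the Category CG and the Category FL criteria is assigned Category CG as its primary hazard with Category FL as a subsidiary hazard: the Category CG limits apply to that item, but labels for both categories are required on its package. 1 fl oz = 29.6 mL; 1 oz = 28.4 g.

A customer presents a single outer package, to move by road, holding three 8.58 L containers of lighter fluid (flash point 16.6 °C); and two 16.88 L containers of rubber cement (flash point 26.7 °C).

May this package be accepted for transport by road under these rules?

Flash point 16.6 °C meets the Category FL criterion (Flammable Liquid), so the lighter fluid is Category FL.
Flash point 26.7 °C meets the Category FL criterion (Flammable Liquid), so the rubber cement is Category FL.
Category FL net quantity: (three 8.58 L containers = 25.74 L) + (two 16.88 L containers = 33.76 L) = 59.5 L.
59.5 L exceeds the road limit of 50 L for Category FL.

No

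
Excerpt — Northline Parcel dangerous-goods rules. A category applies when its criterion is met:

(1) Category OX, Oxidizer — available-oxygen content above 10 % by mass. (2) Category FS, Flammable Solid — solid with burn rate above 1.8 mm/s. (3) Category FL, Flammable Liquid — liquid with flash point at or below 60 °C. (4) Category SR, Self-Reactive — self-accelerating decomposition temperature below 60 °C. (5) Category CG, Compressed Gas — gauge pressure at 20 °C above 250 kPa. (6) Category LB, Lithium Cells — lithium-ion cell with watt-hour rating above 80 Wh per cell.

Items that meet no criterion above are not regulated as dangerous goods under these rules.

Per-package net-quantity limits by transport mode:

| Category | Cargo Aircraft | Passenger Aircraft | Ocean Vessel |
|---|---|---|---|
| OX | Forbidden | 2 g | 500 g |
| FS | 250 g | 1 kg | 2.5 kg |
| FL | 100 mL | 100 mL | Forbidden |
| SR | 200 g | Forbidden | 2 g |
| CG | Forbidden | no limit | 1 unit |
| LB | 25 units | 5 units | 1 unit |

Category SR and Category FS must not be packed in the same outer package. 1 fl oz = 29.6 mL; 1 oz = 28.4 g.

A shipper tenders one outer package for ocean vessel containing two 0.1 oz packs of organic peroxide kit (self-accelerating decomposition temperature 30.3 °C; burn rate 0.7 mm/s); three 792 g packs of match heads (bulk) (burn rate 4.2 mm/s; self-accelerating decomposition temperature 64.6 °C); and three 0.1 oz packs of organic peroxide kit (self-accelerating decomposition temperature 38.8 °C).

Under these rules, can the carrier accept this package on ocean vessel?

No

With self-accelerating decomposition temperature 30.3 °C (< 60 °C), the organic peroxide kit falls in Category SR.
The match heads (bulk) have burn rate 4.2 mm/s, which is > 1.8 mm/s, so they are Category FS (Flammable Solid).
With self-accelerating decomposition temperature 38.8 °C (< 60 °C), the organic peroxide kit falls in Category SR.
Category SR net quantity: (two 0.1 oz packs = 5.68 g) + (three 0.1 oz packs = 8.52 g) = 14.2 g.
That exceeds the Category SR ocean vessel limit of 2 g.
Category FS quantity: three 792 g packs = 2.376 kg.
That is within the Category FS ocean vessel limit of 2.5 kg.
Category SR and Category FS may not share an outer package.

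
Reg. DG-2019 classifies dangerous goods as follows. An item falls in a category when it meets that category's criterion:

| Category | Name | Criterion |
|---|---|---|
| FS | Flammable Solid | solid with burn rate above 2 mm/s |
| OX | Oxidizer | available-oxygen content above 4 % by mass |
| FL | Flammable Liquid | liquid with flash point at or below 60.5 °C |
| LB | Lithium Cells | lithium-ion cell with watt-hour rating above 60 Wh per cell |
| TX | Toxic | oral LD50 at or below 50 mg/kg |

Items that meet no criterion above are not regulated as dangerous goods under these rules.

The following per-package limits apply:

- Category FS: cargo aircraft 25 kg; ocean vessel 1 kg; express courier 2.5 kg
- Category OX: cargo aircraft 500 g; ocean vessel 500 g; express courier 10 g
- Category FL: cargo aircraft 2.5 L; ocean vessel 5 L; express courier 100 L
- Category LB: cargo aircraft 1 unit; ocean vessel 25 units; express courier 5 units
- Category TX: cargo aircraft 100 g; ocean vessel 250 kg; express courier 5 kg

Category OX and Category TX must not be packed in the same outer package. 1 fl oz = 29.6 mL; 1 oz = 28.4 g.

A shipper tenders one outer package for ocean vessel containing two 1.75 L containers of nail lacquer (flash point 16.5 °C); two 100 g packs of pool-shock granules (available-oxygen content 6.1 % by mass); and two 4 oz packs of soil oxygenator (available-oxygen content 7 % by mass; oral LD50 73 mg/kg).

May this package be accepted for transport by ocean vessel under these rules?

Yes

Flash point 16.5 °C meets the Category FL criterion (Flammable Liquid), so the nail lacquer is Category FL.
With available-oxygen content 6.1 % by mass (> 4 % by mass), the pool-shock granules fall in Category OX.
Available-oxygen content 7 % by mass meets the Category OX criterion (Oxidizer), so the soil oxygenator is Category OX.
Total Category OX: (two 100 g packs = 200 g) + (two 4 oz packs = 227.2 g) = 427.2 g.
427.2 g ≤ 500 g (ocean vessel limit, Category OX) — within limit.
Category FL quantity: two 1.75 L containers = 3.5 L.
That is within the Category FL ocean vessel limit of 5 L.
The segregation rule (Category OX with Category TX) does not apply to Category OX with Category FL.
Every hazard category is within its ocean vessel limit and no segregation rule is violated.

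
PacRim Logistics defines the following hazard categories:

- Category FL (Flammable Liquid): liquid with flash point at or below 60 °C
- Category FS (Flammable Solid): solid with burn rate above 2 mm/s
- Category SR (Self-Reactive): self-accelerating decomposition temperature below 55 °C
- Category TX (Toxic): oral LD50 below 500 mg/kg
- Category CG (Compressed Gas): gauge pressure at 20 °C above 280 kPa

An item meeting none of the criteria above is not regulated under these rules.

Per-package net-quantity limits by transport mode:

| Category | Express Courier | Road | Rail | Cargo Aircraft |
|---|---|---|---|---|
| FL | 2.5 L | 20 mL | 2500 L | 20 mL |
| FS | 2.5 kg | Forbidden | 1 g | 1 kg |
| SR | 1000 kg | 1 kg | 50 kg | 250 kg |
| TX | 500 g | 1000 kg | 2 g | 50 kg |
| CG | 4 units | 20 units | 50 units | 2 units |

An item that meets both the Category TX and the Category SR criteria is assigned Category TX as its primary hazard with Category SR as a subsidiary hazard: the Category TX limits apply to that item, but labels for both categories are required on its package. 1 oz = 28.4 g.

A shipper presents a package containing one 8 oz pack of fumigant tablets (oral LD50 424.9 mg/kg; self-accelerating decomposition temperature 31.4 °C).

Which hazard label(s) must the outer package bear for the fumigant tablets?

Category SR and TX

With oral LD50 424.9 mg/kg (< 500 mg/kg), the fumigant tablets fall in Category TX.
Self-accelerating decomposition temperature 31.4 °C meets the Category SR criterion (Self-Reactive), so the fumigant tablets are Category SR.
By the precedence rule Category TX is primary and Category SR is subsidiary, and that rule requires both labels on the package.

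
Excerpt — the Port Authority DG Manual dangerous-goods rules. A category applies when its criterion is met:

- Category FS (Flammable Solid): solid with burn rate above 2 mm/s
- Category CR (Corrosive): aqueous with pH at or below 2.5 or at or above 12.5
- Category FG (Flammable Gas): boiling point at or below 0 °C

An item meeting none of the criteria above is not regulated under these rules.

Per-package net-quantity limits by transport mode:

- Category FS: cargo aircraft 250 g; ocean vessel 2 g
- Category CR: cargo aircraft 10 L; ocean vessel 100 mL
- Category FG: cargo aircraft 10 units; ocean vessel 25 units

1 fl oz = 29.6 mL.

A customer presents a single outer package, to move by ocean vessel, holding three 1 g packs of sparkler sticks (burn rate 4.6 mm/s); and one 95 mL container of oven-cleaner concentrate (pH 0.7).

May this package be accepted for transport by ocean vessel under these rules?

The sparkler sticks have burn rate 4.6 mm/s, which is > 2 mm/s, so they are Category FS (Flammable Solid).
Oven-cleaner concentrate: pH 0.7 ≤ 2.5 → Category CR (Corrosive).
Category CR quantity: 95 mL.
That is within the Category CR ocean vessel limit of 100 mL.
Category FS quantity: three 1 g packs = 3 g.
3 g exceeds the ocean vessel limit of 2 g for Category FS.

No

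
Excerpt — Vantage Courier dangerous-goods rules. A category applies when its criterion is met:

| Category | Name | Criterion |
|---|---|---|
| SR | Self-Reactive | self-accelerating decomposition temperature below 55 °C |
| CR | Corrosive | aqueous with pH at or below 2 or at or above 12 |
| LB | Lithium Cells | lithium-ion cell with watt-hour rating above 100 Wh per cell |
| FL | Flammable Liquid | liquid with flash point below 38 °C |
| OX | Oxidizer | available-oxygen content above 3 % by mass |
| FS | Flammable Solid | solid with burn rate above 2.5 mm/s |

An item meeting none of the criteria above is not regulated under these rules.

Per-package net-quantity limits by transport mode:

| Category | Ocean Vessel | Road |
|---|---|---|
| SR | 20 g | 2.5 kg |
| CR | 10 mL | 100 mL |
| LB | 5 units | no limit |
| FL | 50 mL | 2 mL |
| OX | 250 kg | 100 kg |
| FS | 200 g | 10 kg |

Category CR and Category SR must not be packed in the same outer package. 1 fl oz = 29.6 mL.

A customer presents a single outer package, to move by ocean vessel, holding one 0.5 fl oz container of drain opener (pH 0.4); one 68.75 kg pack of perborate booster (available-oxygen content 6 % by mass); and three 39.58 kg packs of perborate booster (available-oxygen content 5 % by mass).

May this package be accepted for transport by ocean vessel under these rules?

No

The drain opener has pH 0.4, which is ≤ 2, so it is Category CR (Corrosive).
Perborate booster: available-oxygen content 6 % by mass > 3 % by mass → Category OX (Oxidizer).
Available-oxygen content 5 % by mass meets the Category OX criterion (Oxidizer), so the perborate booster is Category OX.
Total Category OX: 68.75 kg + (three 39.58 kg packs = 118.74 kg) = 187.49 kg.
187.49 kg ≤ 250 kg (ocean vessel limit, Category OX) — within limit.
Category CR quantity: one 0.5 fl oz container = 14.8 mL.
14.8 mL exceeds the ocean vessel limit of 10 mL for Category CR.
The segregation rule (Category CR with Category SR) does not apply to Category OX with Category CR.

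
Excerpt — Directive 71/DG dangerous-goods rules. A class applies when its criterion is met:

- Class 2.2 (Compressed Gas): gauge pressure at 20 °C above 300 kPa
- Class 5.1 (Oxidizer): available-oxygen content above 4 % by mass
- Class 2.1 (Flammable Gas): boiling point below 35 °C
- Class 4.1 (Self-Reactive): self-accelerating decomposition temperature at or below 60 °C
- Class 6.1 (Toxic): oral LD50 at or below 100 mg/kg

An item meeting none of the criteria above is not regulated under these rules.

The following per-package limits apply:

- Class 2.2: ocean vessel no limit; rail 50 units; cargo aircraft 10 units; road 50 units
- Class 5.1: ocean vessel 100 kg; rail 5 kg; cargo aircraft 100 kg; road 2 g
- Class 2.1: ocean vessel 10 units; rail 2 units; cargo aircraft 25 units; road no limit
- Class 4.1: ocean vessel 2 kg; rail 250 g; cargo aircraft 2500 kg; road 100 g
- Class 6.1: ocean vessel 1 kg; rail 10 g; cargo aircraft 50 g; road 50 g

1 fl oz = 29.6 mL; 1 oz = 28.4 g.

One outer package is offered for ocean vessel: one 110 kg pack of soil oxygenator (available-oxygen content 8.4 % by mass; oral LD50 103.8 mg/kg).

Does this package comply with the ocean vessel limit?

No

With available-oxygen content 8.4 % by mass (> 4 % by mass), the soil oxygenator falls in Class 5.1.
Class 5.1 quantity: 110 kg.
That exceeds the Class 5.1 ocean vessel limit of 100 kg.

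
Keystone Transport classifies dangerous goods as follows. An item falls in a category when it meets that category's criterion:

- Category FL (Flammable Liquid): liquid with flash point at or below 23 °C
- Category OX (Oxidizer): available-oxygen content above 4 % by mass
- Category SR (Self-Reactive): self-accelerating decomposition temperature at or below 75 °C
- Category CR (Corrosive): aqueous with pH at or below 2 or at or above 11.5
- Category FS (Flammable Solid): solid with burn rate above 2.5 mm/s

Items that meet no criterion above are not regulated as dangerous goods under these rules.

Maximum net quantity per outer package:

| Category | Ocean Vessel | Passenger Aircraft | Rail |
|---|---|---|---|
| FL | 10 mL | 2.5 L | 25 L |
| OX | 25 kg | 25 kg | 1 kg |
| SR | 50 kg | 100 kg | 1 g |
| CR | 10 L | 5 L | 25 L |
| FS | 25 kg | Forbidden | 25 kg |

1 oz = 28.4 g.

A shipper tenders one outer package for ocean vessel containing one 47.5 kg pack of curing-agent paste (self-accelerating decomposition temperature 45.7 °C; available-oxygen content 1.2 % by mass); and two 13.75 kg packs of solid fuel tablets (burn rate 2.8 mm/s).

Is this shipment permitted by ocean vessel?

No

Self-accelerating decomposition temperature 45.7 °C meets the Category SR criterion (Self-Reactive), so the curing-agent paste is Category SR.
The solid fuel tablets have burn rate 2.8 mm/s, which is > 2.5 mm/s, so they are Category FS (Flammable Solid).
Category FS quantity: two 13.75 kg packs = 27.5 kg.
27.5 kg > 25 kg (ocean vessel limit, Category FS) — over the limit.
Category SR quantity: 47.5 kg.
47.5 kg ≤ 50 kg (ocean vessel limit, Category SR) — within limit.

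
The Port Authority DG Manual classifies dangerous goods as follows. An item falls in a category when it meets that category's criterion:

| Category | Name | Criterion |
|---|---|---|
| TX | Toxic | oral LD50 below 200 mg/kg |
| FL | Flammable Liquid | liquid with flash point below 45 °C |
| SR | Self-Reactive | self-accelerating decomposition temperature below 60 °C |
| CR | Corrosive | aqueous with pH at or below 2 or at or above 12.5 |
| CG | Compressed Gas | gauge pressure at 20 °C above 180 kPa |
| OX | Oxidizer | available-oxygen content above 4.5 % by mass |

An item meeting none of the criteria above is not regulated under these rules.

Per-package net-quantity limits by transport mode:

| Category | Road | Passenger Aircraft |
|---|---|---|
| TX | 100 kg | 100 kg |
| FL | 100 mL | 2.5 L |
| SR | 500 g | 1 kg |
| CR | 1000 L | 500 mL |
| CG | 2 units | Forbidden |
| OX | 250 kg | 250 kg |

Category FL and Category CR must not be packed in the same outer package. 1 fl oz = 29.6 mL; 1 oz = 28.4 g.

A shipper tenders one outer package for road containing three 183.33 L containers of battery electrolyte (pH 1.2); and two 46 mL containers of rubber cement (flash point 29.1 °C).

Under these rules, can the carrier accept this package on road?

No

With pH 1.2 (≤ 2), the battery electrolyte falls in Category CR.
Flash point 29.1 °C meets the Category FL criterion (Flammable Liquid), so the rubber cement is Category FL.
Category FL quantity: two 46 mL containers = 92 mL.
That is within the Category FL road limit of 100 mL.
Category CR quantity: three 183.33 L containers = 549.99 L.
That is within the Category CR road limit of 1000 L.
Category FL and Category CR may not share an outer package.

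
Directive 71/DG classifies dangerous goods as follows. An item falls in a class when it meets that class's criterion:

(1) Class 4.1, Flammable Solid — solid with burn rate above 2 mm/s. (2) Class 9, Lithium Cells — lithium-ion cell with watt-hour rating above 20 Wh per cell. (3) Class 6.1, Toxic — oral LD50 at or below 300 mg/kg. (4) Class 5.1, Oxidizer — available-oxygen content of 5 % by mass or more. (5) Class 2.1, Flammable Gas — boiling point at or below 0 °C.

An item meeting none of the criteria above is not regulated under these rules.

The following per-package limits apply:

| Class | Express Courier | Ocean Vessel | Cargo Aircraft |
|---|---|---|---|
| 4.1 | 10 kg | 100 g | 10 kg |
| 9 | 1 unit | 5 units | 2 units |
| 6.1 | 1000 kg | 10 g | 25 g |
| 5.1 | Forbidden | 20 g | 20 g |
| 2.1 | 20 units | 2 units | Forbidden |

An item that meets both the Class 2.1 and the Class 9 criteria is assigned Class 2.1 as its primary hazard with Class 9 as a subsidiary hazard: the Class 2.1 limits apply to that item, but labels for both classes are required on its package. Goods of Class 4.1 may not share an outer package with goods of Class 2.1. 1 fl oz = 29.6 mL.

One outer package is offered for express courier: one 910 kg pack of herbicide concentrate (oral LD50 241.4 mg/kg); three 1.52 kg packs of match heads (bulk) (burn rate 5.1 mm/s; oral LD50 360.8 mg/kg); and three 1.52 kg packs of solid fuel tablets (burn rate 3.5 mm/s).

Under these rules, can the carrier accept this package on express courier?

Yes

Oral LD50 241.4 mg/kg meets the Class 6.1 criterion (Toxic), so the herbicide concentrate is Class 6.1.
Burn rate 5.1 mm/s meets the Class 4.1 criterion (Flammable Solid), so the match heads (bulk) are Class 4.1.
The solid fuel tablets have burn rate 3.5 mm/s, which is > 2 mm/s, so they are Class 4.1 (Flammable Solid).
Total Class 4.1: (three 1.52 kg packs = 4.56 kg) + (three 1.52 kg packs = 4.56 kg) = 9.12 kg.
9.12 kg is within the express courier limit of 10 kg for Class 4.1.
Class 6.1 quantity: 910 kg.
That is within the Class 6.1 express courier limit of 1000 kg.
The segregation rule (Class 4.1 with Class 2.1) does not apply to Class 4.1 with Class 6.1.
Every hazard class is within its express courier limit and no segregation rule is violated.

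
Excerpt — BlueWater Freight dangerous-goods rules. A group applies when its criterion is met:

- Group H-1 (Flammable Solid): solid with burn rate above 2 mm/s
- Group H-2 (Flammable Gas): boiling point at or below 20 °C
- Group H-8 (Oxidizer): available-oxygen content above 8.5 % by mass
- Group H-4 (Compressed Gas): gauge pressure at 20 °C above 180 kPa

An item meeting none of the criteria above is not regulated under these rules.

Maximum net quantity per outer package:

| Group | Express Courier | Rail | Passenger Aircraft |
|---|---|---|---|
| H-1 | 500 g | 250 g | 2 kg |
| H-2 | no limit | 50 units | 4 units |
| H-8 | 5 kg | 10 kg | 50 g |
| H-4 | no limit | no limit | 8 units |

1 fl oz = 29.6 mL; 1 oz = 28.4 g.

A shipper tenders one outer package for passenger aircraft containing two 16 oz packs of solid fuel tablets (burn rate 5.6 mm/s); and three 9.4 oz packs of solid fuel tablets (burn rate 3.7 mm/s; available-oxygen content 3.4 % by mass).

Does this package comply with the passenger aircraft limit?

Burn rate 5.6 mm/s meets the Group H-1 criterion (Flammable Solid), so the solid fuel tablets are Group H-1.
With burn rate 3.7 mm/s (> 2 mm/s), the solid fuel tablets fall in Group H-1.
Group H-1 net quantity: (two 16 oz packs = 908.8 g) + (three 9.4 oz packs = 800.88 g) = 1709.68 g.
1709.68 g ≤ 2 kg (passenger aircraft limit, Group H-1) — within limit.

Yes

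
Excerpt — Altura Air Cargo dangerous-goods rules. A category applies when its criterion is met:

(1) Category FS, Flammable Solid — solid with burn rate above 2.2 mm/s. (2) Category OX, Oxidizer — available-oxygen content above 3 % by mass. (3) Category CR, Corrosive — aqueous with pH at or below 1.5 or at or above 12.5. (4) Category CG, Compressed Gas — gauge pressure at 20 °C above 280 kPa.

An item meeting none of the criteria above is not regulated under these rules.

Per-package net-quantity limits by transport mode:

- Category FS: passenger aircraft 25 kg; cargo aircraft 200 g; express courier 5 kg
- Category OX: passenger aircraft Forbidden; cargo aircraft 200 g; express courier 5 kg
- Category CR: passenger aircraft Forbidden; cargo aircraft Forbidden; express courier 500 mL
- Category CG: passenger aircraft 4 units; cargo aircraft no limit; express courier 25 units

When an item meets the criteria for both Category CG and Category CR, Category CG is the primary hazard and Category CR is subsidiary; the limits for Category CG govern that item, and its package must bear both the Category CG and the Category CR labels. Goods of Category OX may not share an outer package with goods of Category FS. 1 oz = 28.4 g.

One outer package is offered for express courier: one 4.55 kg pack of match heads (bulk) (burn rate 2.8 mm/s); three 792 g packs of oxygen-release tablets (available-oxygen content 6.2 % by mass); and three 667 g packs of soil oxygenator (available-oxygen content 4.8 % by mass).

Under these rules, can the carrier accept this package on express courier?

With burn rate 2.8 mm/s (> 2.2 mm/s), the match heads (bulk) fall in Category FS.
The oxygen-release tablets have available-oxygen content 6.2 % by mass, which is > 3 % by mass, so they are Category OX (Oxidizer).
The soil oxygenator has available-oxygen content 4.8 % by mass, which is > 3 % by mass, so it is Category OX (Oxidizer).
Category OX net quantity: (three 792 g packs = 2.376 kg) + (three 667 g packs = 2.001 kg) = 4.377 kg.
That is within the Category OX express courier limit of 5 kg.
Category FS quantity: 4.55 kg.
4.55 kg is within the express courier limit of 5 kg for Category FS.
Category OX and Category FS may not share an outer package.

No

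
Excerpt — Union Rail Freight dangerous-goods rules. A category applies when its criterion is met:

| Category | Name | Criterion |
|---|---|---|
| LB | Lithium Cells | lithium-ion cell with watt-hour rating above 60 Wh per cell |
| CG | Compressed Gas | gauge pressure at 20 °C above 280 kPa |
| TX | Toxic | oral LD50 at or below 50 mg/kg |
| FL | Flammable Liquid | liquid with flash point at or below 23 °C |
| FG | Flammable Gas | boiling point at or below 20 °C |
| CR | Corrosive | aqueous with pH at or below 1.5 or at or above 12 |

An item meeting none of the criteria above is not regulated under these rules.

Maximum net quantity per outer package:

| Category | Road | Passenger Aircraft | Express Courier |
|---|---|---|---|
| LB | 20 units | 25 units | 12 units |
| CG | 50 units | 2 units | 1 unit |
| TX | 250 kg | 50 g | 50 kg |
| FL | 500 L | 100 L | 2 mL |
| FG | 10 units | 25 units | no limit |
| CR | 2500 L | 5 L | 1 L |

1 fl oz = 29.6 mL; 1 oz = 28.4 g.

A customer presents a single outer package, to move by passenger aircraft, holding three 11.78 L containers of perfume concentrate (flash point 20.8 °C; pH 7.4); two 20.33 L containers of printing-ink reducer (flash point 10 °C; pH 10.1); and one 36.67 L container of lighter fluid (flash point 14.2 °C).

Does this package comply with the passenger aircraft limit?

No

With flash point 20.8 °C (≤ 23 °C), the perfume concentrate falls in Category FL.
With flash point 10 °C (≤ 23 °C), the printing-ink reducer falls in Category FL.
The lighter fluid has flash point 14.2 °C, which is ≤ 23 °C, so it is Category FL (Flammable Liquid).
Total Category FL: (three 11.78 L containers = 35.34 L) + (two 20.33 L containers = 40.66 L) + 36.67 L = 112.67 L.
112.67 L > 100 L (passenger aircraft limit, Category FL) — over the limit.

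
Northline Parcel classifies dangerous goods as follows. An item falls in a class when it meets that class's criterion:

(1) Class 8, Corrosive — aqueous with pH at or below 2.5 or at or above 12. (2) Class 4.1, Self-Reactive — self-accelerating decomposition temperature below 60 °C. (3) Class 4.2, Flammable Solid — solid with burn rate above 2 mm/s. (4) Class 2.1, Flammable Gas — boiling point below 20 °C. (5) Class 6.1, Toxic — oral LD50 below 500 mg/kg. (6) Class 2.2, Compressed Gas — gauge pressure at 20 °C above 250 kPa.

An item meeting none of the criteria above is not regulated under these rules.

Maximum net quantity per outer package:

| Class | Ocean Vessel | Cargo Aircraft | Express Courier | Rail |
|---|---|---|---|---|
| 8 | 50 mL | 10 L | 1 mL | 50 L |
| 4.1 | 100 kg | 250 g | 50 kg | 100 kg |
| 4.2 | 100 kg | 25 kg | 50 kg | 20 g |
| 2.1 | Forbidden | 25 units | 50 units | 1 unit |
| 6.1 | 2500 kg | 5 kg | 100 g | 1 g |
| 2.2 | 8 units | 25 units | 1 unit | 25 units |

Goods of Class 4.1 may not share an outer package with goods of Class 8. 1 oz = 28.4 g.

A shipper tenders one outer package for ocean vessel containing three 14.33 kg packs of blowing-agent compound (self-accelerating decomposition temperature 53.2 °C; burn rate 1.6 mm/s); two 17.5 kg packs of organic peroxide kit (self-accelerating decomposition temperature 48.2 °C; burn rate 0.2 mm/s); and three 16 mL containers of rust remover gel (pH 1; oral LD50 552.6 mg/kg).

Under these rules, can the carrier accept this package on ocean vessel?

Self-accelerating decomposition temperature 53.2 °C meets the Class 4.1 criterion (Self-Reactive), so the blowing-agent compound is Class 4.1.
Self-accelerating decomposition temperature 48.2 °C meets the Class 4.1 criterion (Self-Reactive), so the organic peroxide kit is Class 4.1.
The rust remover gel has pH 1, which is ≤ 2.5, so it is Class 8 (Corrosive).
Total Class 4.1: (three 14.33 kg packs = 42.99 kg) + (two 17.5 kg packs = 35 kg) = 77.99 kg.
That is within the Class 4.1 ocean vessel limit of 100 kg.
Class 8 quantity: three 16 mL containers = 48 mL.
48 mL ≤ 50 mL (ocean vessel limit, Class 8) — within limit.
Class 4.1 and Class 8 may not share an outer package.

No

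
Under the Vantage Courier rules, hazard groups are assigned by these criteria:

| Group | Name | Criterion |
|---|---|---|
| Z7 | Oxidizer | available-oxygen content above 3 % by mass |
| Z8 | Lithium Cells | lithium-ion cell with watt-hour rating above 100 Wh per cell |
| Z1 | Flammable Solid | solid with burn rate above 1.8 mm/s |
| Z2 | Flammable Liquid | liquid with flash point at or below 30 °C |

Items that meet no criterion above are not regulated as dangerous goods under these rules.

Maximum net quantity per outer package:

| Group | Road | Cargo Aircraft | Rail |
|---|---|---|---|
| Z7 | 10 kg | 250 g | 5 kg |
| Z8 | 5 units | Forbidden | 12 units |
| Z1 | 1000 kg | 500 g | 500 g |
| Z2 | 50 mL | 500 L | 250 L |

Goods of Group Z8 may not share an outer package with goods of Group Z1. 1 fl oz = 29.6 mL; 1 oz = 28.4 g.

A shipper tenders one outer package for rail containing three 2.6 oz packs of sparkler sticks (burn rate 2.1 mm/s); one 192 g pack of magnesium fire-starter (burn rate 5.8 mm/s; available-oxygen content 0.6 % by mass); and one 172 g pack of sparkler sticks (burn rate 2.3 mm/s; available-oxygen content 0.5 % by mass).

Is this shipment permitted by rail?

No

With burn rate 2.1 mm/s (> 1.8 mm/s), the sparkler sticks fall in Group Z1.
Burn rate 5.8 mm/s meets the Group Z1 criterion (Flammable Solid), so the magnesium fire-starter is Group Z1.
Sparkler sticks: burn rate 2.3 mm/s > 1.8 mm/s → Group Z1 (Flammable Solid).
Group Z1 net quantity: (three 2.6 oz packs = 221.52 g) + 192 g + 172 g = 585.52 g.
585.52 g > 500 g (rail limit, Group Z1) — over the limit.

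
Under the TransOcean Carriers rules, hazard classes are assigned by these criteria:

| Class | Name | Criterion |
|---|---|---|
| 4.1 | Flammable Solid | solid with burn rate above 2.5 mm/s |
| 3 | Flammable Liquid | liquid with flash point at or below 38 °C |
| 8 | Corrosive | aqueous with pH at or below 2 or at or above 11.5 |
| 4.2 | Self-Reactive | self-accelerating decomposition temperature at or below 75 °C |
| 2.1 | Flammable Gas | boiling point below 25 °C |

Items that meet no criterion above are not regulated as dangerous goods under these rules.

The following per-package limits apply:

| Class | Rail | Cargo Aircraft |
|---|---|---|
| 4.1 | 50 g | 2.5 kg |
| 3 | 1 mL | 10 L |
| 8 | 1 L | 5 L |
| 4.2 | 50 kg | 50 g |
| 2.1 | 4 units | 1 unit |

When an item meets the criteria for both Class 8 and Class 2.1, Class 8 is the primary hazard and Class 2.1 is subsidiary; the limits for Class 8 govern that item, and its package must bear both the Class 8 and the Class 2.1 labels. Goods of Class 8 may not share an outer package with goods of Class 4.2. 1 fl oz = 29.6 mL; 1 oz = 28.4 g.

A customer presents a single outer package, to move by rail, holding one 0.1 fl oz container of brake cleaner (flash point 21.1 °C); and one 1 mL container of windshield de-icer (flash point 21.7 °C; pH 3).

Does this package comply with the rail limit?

No

Flash point 21.1 °C meets the Class 3 criterion (Flammable Liquid), so the brake cleaner is Class 3.
Flash point 21.7 °C meets the Class 3 criterion (Flammable Liquid), so the windshield de-icer is Class 3.
Total Class 3: (one 0.1 fl oz container = 2.96 mL) + 1 mL = 3.96 mL.
3.96 mL exceeds the rail limit of 1 mL for Class 3.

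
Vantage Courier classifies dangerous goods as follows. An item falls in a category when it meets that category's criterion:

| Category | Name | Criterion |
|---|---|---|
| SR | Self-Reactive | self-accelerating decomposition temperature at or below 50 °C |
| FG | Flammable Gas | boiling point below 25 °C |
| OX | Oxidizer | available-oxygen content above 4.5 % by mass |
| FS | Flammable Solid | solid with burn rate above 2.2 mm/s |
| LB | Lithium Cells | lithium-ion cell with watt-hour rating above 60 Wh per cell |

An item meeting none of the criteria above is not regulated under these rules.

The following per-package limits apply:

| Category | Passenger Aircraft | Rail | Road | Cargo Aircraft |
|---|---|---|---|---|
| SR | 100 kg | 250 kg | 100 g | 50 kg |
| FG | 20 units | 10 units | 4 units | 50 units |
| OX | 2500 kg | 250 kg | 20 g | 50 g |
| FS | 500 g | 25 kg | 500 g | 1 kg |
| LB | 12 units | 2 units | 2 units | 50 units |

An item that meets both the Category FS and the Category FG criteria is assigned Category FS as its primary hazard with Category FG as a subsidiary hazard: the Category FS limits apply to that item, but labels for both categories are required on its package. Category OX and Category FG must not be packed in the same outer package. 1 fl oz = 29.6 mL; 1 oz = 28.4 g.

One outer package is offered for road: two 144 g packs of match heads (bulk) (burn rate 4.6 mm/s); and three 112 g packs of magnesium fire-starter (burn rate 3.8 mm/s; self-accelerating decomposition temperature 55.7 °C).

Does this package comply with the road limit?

Match heads (bulk): burn rate 4.6 mm/s > 2.2 mm/s → Category FS (Flammable Solid).
With burn rate 3.8 mm/s (> 2.2 mm/s), the magnesium fire-starter falls in Category FS.
Category FS net quantity: (two 144 g packs = 288 g) + (three 112 g packs = 336 g) = 624 g.
624 g > 500 g (road limit, Category FS) — over the limit.

No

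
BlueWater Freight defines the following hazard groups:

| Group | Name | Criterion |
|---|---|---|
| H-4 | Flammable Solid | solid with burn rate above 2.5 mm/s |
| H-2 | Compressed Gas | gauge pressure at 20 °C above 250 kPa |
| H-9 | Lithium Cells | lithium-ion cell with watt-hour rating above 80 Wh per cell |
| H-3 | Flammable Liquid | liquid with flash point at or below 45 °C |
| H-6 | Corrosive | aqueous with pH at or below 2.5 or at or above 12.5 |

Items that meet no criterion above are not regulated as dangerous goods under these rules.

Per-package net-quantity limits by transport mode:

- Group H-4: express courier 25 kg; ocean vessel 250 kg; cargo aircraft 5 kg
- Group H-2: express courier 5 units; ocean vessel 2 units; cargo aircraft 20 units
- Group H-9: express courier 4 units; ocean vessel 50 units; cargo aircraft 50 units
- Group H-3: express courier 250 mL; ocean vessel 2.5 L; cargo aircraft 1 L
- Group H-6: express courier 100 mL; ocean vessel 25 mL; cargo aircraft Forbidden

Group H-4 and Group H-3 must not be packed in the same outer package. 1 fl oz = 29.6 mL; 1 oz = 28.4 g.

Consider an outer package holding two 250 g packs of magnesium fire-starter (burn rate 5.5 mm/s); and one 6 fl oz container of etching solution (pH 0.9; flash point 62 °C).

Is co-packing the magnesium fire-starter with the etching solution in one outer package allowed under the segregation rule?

Burn rate 5.5 mm/s meets the Group H-4 criterion (Flammable Solid), so the magnesium fire-starter is Group H-4.
The etching solution has pH 0.9, which is ≤ 2.5, so it is Group H-6 (Corrosive).
No segregation rule bars Group H-4 with Group H-6.

Yes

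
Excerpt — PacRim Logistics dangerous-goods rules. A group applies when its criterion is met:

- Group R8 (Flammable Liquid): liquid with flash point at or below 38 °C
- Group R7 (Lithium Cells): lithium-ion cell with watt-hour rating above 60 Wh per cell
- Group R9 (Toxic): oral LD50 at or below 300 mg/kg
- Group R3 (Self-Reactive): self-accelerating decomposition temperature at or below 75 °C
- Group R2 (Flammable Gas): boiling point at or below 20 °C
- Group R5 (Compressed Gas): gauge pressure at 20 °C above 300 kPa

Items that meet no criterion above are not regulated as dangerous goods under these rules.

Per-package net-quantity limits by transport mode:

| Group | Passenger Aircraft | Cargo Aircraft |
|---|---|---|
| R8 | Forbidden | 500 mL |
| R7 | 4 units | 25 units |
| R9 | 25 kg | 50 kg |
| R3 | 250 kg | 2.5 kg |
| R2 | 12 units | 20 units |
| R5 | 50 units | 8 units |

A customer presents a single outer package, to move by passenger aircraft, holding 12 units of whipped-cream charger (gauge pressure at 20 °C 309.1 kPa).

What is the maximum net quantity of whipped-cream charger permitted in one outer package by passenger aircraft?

50 units

The whipped-cream charger has gauge pressure at 20 °C 309.1 kPa, which is > 300 kPa, so it is Group R5 (Compressed Gas).
The passenger aircraft limit for Group R5 is 50 units.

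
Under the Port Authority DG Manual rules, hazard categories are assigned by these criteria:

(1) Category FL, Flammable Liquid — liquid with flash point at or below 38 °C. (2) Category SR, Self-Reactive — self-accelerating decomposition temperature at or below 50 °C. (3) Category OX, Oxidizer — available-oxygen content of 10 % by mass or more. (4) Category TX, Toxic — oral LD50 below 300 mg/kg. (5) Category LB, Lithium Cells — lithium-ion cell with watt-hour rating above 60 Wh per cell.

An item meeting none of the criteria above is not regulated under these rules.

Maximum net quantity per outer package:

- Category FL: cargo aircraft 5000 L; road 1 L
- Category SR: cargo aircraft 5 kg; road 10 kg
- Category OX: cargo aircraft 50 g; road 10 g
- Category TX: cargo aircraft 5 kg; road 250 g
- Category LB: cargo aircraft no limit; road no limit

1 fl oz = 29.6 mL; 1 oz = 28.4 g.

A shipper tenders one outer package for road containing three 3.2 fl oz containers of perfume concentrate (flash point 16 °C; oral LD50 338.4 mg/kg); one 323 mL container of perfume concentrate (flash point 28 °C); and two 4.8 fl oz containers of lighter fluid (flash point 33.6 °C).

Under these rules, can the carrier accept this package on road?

Yes

The perfume concentrate has flash point 16 °C, which is ≤ 38 °C, so it is Category FL (Flammable Liquid).
Perfume concentrate: flash point 28 °C ≤ 38 °C → Category FL (Flammable Liquid).
Flash point 33.6 °C meets the Category FL criterion (Flammable Liquid), so the lighter fluid is Category FL.
Category FL net quantity: (three 3.2 fl oz containers = 284.16 mL) + 323 mL + (two 4.8 fl oz containers = 284.16 mL) = 891.32 mL.
891.32 mL ≤ 1 L (road limit, Category FL) — within limit.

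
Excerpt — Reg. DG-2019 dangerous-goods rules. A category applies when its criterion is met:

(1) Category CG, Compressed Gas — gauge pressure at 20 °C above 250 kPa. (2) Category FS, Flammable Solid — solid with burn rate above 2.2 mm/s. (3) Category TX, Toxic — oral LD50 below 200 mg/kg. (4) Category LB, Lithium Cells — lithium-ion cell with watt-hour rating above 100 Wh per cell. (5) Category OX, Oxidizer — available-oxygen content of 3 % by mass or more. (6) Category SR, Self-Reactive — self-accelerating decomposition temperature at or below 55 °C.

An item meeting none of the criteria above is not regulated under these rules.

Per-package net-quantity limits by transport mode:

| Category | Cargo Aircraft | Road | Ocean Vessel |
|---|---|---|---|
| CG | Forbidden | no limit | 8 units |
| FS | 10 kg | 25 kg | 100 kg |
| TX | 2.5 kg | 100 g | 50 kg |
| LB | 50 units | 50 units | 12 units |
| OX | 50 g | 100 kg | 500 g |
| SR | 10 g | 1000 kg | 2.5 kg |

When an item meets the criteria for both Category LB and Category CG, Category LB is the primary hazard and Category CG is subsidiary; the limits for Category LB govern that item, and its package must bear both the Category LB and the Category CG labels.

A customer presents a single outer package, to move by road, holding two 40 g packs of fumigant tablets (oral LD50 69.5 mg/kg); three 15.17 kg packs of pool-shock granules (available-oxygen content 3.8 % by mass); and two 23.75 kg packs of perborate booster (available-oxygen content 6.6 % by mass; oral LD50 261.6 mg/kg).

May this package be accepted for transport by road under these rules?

The fumigant tablets have oral LD50 69.5 mg/kg, which is < 200 mg/kg, so they are Category TX (Toxic).
The pool-shock granules have available-oxygen content 3.8 % by mass, which is ≥ 3 % by mass, so they are Category OX (Oxidizer).
Perborate booster: available-oxygen content 6.6 % by mass ≥ 3 % by mass → Category OX (Oxidizer).
Category TX quantity: two 40 g packs = 80 g.
80 g ≤ 100 g (road limit, Category TX) — within limit.
Total Category OX: (three 15.17 kg packs = 45.51 kg) + (two 23.75 kg packs = 47.5 kg) = 93.01 kg.
That is within the Category OX road limit of 100 kg.
Every hazard category is within its road limit and no segregation rule is violated.

Yes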